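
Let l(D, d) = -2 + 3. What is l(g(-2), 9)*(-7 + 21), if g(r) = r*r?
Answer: 14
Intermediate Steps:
g(r) = r**2
l(D, d) = 1
l(g(-2), 9)*(-7 + 21) = 1*(-7 + 21) = 1*14 = 14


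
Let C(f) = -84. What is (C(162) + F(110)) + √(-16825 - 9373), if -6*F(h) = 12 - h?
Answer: -203/3 + I*√26198 ≈ -67.667 + 161.86*I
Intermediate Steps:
F(h) = -2 + h/6 (F(h) = -(12 - h)/6 = -2 + h/6)
(C(162) + F(110)) + √(-16825 - 9373) = (-84 + (-2 + (⅙)*110)) + √(-16825 - 9373) = (-84 + (-2 + 55/3)) + √(-26198) = (-84 + 49/3) + I*√26198 = -203/3 + I*√26198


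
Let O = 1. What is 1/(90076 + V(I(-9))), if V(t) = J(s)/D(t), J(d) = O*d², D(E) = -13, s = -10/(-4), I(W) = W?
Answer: 52/4683927 ≈ 1.1102e-5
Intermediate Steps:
s = 5/2 (s = -10*(-¼) = 5/2 ≈ 2.5000)
J(d) = d² (J(d) = 1*d² = d²)
V(t) = -25/52 (V(t) = (5/2)²/(-13) = (25/4)*(-1/13) = -25/52)
1/(90076 + V(I(-9))) = 1/(90076 - 25/52) = 1/(4683927/52) = 52/4683927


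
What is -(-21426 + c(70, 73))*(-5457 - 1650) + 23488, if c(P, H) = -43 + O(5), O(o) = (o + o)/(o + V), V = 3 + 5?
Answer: -1983165965/13 ≈ -1.5255e+8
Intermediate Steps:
V = 8
O(o) = 2*o/(8 + o) (O(o) = (o + o)/(o + 8) = (2*o)/(8 + o) = 2*o/(8 + o))
c(P, H) = -549/13 (c(P, H) = -43 + 2*5/(8 + 5) = -43 + 2*5/13 = -43 + 2*5*(1/13) = -43 + 10/13 = -549/13)
-(-21426 + c(70, 73))*(-5457 - 1650) + 23488 = -(-21426 - 549/13)*(-5457 - 1650) + 23488 = -(-279087)*(-7107)/13 + 23488 = -1*1983471309/13 + 23488 = -1983471309/13 + 23488 = -1983165965/13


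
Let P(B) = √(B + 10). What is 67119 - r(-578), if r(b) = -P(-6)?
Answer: 67121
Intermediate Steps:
P(B) = √(10 + B)
r(b) = -2 (r(b) = -√(10 - 6) = -√4 = -1*2 = -2)
67119 - r(-578) = 67119 - 1*(-2) = 67119 + 2 = 67121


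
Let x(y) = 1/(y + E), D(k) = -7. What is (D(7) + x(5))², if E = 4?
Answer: 3844/81 ≈ 47.457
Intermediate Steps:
x(y) = 1/(4 + y) (x(y) = 1/(y + 4) = 1/(4 + y))
(D(7) + x(5))² = (-7 + 1/(4 + 5))² = (-7 + 1/9)² = (-7 + ⅑)² = (-62/9)² = 3844/81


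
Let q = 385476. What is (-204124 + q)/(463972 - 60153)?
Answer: 181352/403819 ≈ 0.44909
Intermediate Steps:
(-204124 + q)/(463972 - 60153) = (-204124 + 385476)/(463972 - 60153) = 181352/403819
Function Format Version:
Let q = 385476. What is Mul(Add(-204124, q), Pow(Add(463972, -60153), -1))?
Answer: Rational(181352, 403819) ≈ 0.44909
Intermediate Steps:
Mul(Add(-204124, q), Pow(Add(463972, -60153), -1)) = Mul(Add(-204124, 385476), Pow(Add(463972, -60153), -1)) = Mul(181352, Pow(403819, -1)) = Mul(181352, Rational(1, 403819)) = Rational(181352, 403819)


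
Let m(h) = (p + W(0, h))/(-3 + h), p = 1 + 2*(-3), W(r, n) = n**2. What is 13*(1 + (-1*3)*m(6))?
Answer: -390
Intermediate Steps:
p = -5 (p = 1 - 6 = -5)
m(h) = (-5 + h**2)/(-3 + h)
13*(1 + (-1*3)*m(6)) = 13*(1 + (-1*3)*((-5 + 6**2)/(-3 + 6))) = 13*(1 - 3*(-5 + 36)/3) = 13*(1 - 31) = 13*(-30) = -390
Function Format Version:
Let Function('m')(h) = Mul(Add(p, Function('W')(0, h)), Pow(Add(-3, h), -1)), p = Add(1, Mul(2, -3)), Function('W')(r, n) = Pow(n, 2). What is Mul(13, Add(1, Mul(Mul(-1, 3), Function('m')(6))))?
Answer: -390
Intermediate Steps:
p = -5 (p = Add(1, -6) = -5)
Function('m')(h) = Mul(Pow(Add(-3, h), -1), Add(-5, Pow(h, 2))) (Function('m')(h) = Mul(Add(-5, Pow(h, 2)), Pow(Add(-3, h), -1)) = Mul(Pow(Add(-3, h), -1), Add(-5, Pow(h, 2))))
Mul(13, Add(1, Mul(Mul(-1, 3), Function('m')(6)))) = Mul(13, Add(1, Mul(Mul(-1, 3), Mul(Pow(Add(-3, 6), -1), Add(-5, Pow(6, 2)))))) = Mul(13, Add(1, Mul(-3, Mul(Pow(3, -1), Add(-5, 36))))) = Mul(13, Add(1, Mul(-3, Mul(Rational(1, 3), 31)))) = Mul(13, Add(1, Mul(-3, Rational(31, 3)))) = Mul(13, Add(1, -31)) = Mul(13, -30) = -390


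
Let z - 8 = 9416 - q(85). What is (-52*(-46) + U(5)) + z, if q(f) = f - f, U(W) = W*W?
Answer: 11841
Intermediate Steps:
U(W) = W²
q(f) = 0
z = 9424 (z = 8 + (9416 - 1*0) = 8 + (9416 + 0) = 8 + 9416 = 9424)
(-52*(-46) + U(5)) + z = (-52*(-46) + 5²) + 9424 = (2392 + 25) + 9424 = 2417 + 9424 = 11841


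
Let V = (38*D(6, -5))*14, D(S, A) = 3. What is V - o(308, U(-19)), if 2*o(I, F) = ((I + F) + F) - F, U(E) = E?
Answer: 2903/2 ≈ 1451.5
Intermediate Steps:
V = 1596 (V = (38*3)*14 = 114*14 = 1596)
o(I, F) = F/2 + I/2 (o(I, F) = (((I + F) + F) - F)/2 = (((F + I) + F) - F)/2 = ((I + 2*F) - F)/2 = (F + I)/2 = F/2 + I/2)
V - o(308, U(-19)) = 1596 - ((½)*(-19) + (½)*308) = 1596 - (-19/2 + 154) = 1596 - 1*289/2 = 1596 - 289/2 = 2903/2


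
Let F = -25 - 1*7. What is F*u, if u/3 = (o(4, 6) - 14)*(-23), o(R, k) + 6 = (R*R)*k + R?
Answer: 176640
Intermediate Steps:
o(R, k) = -6 + R + k*R² (o(R, k) = -6 + ((R*R)*k + R) = -6 + (R²*k + R) = -6 + (k*R² + R) = -6 + (R + k*R²) = -6 + R + k*R²)
F = -32 (F = -25 - 7 = -32)
u = -5520 (u = 3*(((-6 + 4 + 6*4²) - 14)*(-23)) = 3*(((-6 + 4 + 6*16) - 14)*(-23)) = 3*(((-6 + 4 + 96) - 14)*(-23)) = 3*((94 - 14)*(-23)) = 3*(80*(-23)) = 3*(-1840) = -5520)
F*u = -32*(-5520) = 176640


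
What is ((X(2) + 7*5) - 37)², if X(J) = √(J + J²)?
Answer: (2 - √6)² ≈ 0.20204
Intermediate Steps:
((X(2) + 7*5) - 37)² = ((√(2*(1 + 2)) + 7*5) - 37)² = ((√(2*3) + 35) - 37)² = ((√6 + 35) - 37)² = ((35 + √6) - 37)² = (-2 + √6)²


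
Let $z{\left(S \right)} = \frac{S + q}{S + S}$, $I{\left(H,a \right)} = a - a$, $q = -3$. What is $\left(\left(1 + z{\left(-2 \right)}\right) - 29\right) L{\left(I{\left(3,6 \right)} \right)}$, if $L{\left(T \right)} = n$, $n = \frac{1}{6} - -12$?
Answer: $- \frac{7811}{24} \approx -325.46$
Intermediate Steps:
$I{\left(H,a \right)} = 0$
$n = \frac{73}{6}$ ($n = \frac{1}{6} + 12 = \frac{73}{6} \approx 12.167$)
$z{\left(S \right)} = \frac{-3 + S}{2 S}$ ($z{\left(S \right)} = \frac{S - 3}{S + S} = \frac{-3 + S}{2 S}$)
$L{\left(T \right)} = \frac{73}{6}$
$\left(\left(1 + z{\left(-2 \right)}\right) - 29\right) L{\left(I{\left(3,6 \right)} \right)} = \left(\left(1 + \frac{-3 - 2}{2 \left(-2\right)}\right) - 29\right) \frac{73}{6} = \left(\left(1 + \frac{1}{2} \left(- \frac{1}{2}\right) \left(-5\right)\right) - 29\right) \frac{73}{6} = \left(\left(1 + \frac{5}{4}\right) - 29\right) \frac{73}{6} = \left(\frac{9}{4} - 29\right) \frac{73}{6} = \left(- \frac{107}{4}\right) \frac{73}{6} = - \frac{7811}{24}$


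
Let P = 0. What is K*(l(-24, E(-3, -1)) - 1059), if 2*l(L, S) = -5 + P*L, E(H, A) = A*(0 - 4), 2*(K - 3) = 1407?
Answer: -2999799/4 ≈ -7.4995e+5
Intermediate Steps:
K = 1413/2 (K = 3 + (½)*1407 = 3 + 1407/2 = 1413/2 ≈ 706.50)
E(H, A) = -4*A (E(H, A) = A*(-4) = -4*A)
l(L, S) = -5/2 (l(L, S) = (-5 + 0*L)/2 = (-5 + 0)/2 = (½)*(-5) = -5/2)
K*(l(-24, E(-3, -1)) - 1059) = 1413*(-5/2 - 1059)/2 = (1413/2)*(-2123/2) = -2999799/4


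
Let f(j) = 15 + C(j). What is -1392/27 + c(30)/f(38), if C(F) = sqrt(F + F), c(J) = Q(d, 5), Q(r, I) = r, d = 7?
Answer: -68191/1341 - 14*sqrt(19)/149 ≈ -51.260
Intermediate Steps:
c(J) = 7
C(F) = sqrt(2)*sqrt(F) (C(F) = sqrt(2*F) = sqrt(2)*sqrt(F))
f(j) = 15 + sqrt(2)*sqrt(j)
-1392/27 + c(30)/f(38) = -1392/27 + 7/(15 + sqrt(2)*sqrt(38)) = -1392*1/27 + 7/(15 + 2*sqrt(19)) = -464/9 + 7/(15 + 2*sqrt(19))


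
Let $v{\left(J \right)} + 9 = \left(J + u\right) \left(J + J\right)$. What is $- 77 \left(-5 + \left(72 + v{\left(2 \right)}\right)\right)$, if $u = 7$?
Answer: $-7238$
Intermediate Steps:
$v{\left(J \right)} = -9 + 2 J \left(7 + J\right)$ ($v{\left(J \right)} = -9 + \left(J + 7\right) \left(J + J\right) = -9 + \left(7 + J\right) 2 J = -9 + 2 J \left(7 + J\right)$)
$- 77 \left(-5 + \left(72 + v{\left(2 \right)}\right)\right) = - 77 \left(-5 + \left(72 + \left(-9 + 2 \cdot 2^{2} + 14 \cdot 2\right)\right)\right) = - 77 \left(-5 + \left(72 + \left(-9 + 2 \cdot 4 + 28\right)\right)\right) = - 77 \left(-5 + \left(72 + \left(-9 + 8 + 28\right)\right)\right) = - 77 \left(-5 + \left(72 + 27\right)\right) = - 77 \left(-5 + 99\right) = \left(-77\right) 94 = -7238$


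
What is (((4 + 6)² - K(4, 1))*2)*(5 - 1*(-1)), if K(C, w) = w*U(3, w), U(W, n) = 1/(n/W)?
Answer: 1164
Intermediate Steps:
U(W, n) = W/n
K(C, w) = 3 (K(C, w) = w*(3/w) = 3)
(((4 + 6)² - K(4, 1))*2)*(5 - 1*(-1)) = (((4 + 6)² - 1*3)*2)*(5 - 1*(-1)) = ((10² - 3)*2)*(5 + 1) = ((100 - 3)*2)*6 = (97*2)*6 = 194*6 = 1164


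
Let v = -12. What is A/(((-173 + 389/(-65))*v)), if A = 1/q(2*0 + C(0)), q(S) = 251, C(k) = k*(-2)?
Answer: 65/35041608 ≈ 1.8549e-6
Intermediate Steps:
C(k) = -2*k
A = 1/251 ≈ 0.0039841
A/(((-173 + 389/(-65))*v)) = 1/(251*(((-173 + 389/(-65))*(-12)))) = 1/(251*(((-173 + 389*(-1/65))*(-12)))) = 1/(251*(((-173 - 389/65)*(-12)))) = 1/(251*((-11634/65*(-12)))) = 1/(251*(139608/65)) = (1/251)*(65/139608) = 65/35041608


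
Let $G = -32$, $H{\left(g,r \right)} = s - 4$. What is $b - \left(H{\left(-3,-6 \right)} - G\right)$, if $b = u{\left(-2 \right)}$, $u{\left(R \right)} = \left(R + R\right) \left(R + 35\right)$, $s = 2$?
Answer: $-162$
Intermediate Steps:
$H{\left(g,r \right)} = -2$ ($H{\left(g,r \right)} = 2 - 4 = -2$)
$u{\left(R \right)} = 2 R \left(35 + R\right)$
$b = -132$ ($b = 2 \left(-2\right) \left(35 - 2\right) = 2 \left(-2\right) 33 = -132$)
$b - \left(H{\left(-3,-6 \right)} - G\right) = -132 - \left(-2 - -32\right) = -132 - \left(-2 + 32\right) = -132 - 30 = -162$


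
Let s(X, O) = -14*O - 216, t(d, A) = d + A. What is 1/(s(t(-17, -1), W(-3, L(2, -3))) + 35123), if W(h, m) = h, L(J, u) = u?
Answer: 1/34949 ≈ 2.8613e-5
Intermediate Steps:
t(d, A) = A + d
s(X, O) = -216 - 14*O
1/(s(t(-17, -1), W(-3, L(2, -3))) + 35123) = 1/((-216 - 14*(-3)) + 35123) = 1/((-216 + 42) + 35123) = 1/(-174 + 35123) = 1/34949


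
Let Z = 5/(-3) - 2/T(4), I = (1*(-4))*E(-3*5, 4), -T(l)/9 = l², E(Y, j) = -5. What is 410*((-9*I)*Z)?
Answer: 121975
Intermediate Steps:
T(l) = -9*l²
I = 20 (I = (1*(-4))*(-5) = -4*(-5) = 20)
Z = -119/72 (Z = 5/(-3) - 2/((-9*4²)) = 5*(-⅓) - 2/((-9*16)) = -5/3 - 2/(-144) = -5/3 - 2*(-1/144) = -5/3 + 1/72 = -119/72 ≈ -1.6528)
410*((-9*I)*Z) = 410*(-9*20*(-119/72)) = 410*(-180*(-119/72)) = 410*(595/2) = 121975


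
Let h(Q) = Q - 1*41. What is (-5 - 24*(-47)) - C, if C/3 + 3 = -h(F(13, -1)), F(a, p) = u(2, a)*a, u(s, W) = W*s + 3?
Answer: 2140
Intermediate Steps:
u(s, W) = 3 + W*s
F(a, p) = a*(3 + 2*a) (F(a, p) = (3 + a*2)*a = (3 + 2*a)*a = a*(3 + 2*a))
h(Q) = -41 + Q (h(Q) = Q - 41 = -41 + Q)
C = -1017 (C = -9 + 3*(-(-41 + 13*(3 + 2*13))) = -9 + 3*(-(-41 + 13*(3 + 26))) = -9 + 3*(-(-41 + 13*29)) = -9 + 3*(-(-41 + 377)) = -9 + 3*(-1*336) = -9 + 3*(-336) = -9 - 1008 = -1017)
(-5 - 24*(-47)) - C = (-5 - 24*(-47)) - 1*(-1017) = (-5 + 1128) + 1017 = 1123 + 1017 = 2140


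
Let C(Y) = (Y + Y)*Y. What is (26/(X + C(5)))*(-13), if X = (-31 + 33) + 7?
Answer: -338/59 ≈ -5.7288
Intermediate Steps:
X = 9 (X = 2 + 7 = 9)
C(Y) = 2*Y**2 (C(Y) = (2*Y)*Y = 2*Y**2)
(26/(X + C(5)))*(-13) = (26/(9 + 2*5**2))*(-13) = (26/(9 + 2*25))*(-13) = (26/(9 + 50))*(-13) = (26/59)*(-13) = -338/59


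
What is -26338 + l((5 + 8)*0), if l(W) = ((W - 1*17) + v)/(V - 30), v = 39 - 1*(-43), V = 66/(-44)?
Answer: -1659424/63 ≈ -26340.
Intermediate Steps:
V = -3/2 (V = 66*(-1/44) = -3/2 ≈ -1.5000)
v = 82 (v = 39 + 43 = 82)
l(W) = -130/63 - 2*W/63 (l(W) = ((W - 1*17) + 82)/(-3/2 - 30) = ((W - 17) + 82)/(-63/2) = ((-17 + W) + 82)*(-2/63) = (65 + W)*(-2/63) = -130/63 - 2*W/63)
-26338 + l((5 + 8)*0) = -26338 + (-130/63 - 2*(5 + 8)*0/63) = -26338 + (-130/63 - 26*0/63) = -26338 + (-130/63 - 2/63*0) = -26338 + (-130/63 + 0) = -26338 - 130/63 = -1659424/63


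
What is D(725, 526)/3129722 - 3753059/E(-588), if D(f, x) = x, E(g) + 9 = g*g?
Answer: -5872924731494/541027217835 ≈ -10.855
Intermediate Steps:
E(g) = -9 + g² (E(g) = -9 + g*g = -9 + g²)
D(725, 526)/3129722 - 3753059/E(-588) = 526/3129722 - 3753059/(-9 + (-588)²) = 526*(1/3129722) - 3753059/(-9 + 345744) = 263/1564861 - 3753059/345735 = -5872924731494/541027217835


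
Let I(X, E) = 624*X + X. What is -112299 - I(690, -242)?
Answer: -543549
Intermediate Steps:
I(X, E) = 625*X
-112299 - I(690, -242) = -112299 - 625*690 = -112299 - 1*431250 = -112299 - 431250 = -543549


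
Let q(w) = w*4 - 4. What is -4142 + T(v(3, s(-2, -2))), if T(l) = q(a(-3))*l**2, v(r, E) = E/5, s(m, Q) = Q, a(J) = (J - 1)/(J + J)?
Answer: -310666/75 ≈ -4142.2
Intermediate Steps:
a(J) = (-1 + J)/(2*J) (a(J) = (-1 + J)/((2*J)) = (-1 + J)*(1/(2*J)) = (-1 + J)/(2*J))
v(r, E) = E/5 (v(r, E) = E*(1/5) = E/5)
q(w) = -4 + 4*w (q(w) = 4*w - 4 = -4 + 4*w)
T(l) = -4*l**2/3 (T(l) = (-4 + 4*((1/2)*(-1 - 3)/(-3)))*l**2 = (-4 + 4*((1/2)*(-1/3)*(-4)))*l**2 = (-4 + 4*(2/3))*l**2 = (-4 + 8/3)*l**2 = -4*l**2/3)
-4142 + T(v(3, s(-2, -2))) = -4142 - 4*((1/5)*(-2))**2/3 = -4142 - 4*(-2/5)**2/3 = -4142 - 4/3*4/25 = -4142 - 16/75 = -310666/75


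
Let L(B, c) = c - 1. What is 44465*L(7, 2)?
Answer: 44465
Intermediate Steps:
L(B, c) = -1 + c
44465*L(7, 2) = 44465*(-1 + 2) = 44465*1 = 44465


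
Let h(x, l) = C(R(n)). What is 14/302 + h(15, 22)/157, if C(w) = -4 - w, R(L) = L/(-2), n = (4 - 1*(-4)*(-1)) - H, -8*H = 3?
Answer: 8373/379312 ≈ 0.022074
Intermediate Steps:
H = -3/8 (H = -⅛*3 = -3/8 ≈ -0.37500)
n = 3/8 (n = (4 - 1*(-4)*(-1)) - 1*(-3/8) = (4 + 4*(-1)) + 3/8 = (4 - 4) + 3/8 = 0 + 3/8 = 3/8 ≈ 0.37500)
R(L) = -L/2 (R(L) = L*(-½) = -L/2)
h(x, l) = -61/16 (h(x, l) = -4 - (-1)*3/(2*8) = -4 - 1*(-3/16) = -4 + 3/16 = -61/16)
14/302 + h(15, 22)/157 = 14/302 - 61/16/157 = 14*(1/302) - 61/16*1/157 = 7/151 - 61/2512 = 8373/379312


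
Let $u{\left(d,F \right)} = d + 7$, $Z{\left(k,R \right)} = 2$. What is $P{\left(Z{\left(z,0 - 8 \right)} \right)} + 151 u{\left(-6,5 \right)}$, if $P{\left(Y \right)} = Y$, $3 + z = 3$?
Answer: $153$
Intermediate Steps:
$z = 0$ ($z = -3 + 3 = 0$)
$u{\left(d,F \right)} = 7 + d$
$P{\left(Z{\left(z,0 - 8 \right)} \right)} + 151 u{\left(-6,5 \right)} = 2 + 151 \left(7 - 6\right) = 2 + 151 \cdot 1 = 2 + 151 = 153$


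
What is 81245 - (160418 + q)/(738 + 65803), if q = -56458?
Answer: 5406019585/66541 ≈ 81244.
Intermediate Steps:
81245 - (160418 + q)/(738 + 65803) = 81245 - (160418 - 56458)/(738 + 65803) = 81245 - 103960/66541 = 5406019585/66541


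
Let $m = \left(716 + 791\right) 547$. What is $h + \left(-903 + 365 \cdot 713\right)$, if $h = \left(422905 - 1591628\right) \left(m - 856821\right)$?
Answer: $37974407058$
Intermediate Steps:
$m = 824329$ ($m = 1507 \cdot 547 = 824329$)
$h = 37974147716$ ($h = \left(422905 - 1591628\right) \left(824329 - 856821\right) = \left(-1168723\right) \left(-32492\right) = 37974147716$)
$h + \left(-903 + 365 \cdot 713\right) = 37974147716 + \left(-903 + 365 \cdot 713\right) = 37974147716 + \left(-903 + 260245\right) = 37974147716 + 259342 = 37974407058$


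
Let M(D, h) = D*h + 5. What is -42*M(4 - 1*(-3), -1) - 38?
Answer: 46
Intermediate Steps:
M(D, h) = 5 + D*h
-42*M(4 - 1*(-3), -1) - 38 = -42*(5 + (4 - 1*(-3))*(-1)) - 38 = -42*(5 + (4 + 3)*(-1)) - 38 = -42*(5 + 7*(-1)) - 38 = -42*(5 - 7) - 38 = -42*(-2) - 38 = 84 - 38 = 46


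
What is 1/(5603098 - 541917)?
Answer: 1/5061181 ≈ 1.9758e-7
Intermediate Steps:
1/(5603098 - 541917) = 1/5061181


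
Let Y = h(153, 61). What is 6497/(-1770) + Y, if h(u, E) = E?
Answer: 101473/1770 ≈ 57.329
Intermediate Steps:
Y = 61
6497/(-1770) + Y = 6497/(-1770) + 61 = 6497*(-1/1770) + 61 = -6497/1770 + 61 = 101473/1770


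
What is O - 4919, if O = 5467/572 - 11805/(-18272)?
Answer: -1166015823/237536 ≈ -4908.8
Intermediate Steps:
O = 2423761/237536 (O = 5467*(1/572) - 11805*(-1/18272) = 497/52 + 11805/18272 = 2423761/237536 ≈ 10.204)
O - 4919 = 2423761/237536 - 4919 = -1166015823/237536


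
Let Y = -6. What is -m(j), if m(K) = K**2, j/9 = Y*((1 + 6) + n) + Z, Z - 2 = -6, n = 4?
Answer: -396900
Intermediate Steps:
Z = -4 (Z = 2 - 6 = -4)
j = -630 (j = 9*(-6*((1 + 6) + 4) - 4) = 9*(-6*(7 + 4) - 4) = 9*(-6*11 - 4) = 9*(-66 - 4) = 9*(-70) = -630)
-m(j) = -1*(-630)**2 = -1*396900 = -396900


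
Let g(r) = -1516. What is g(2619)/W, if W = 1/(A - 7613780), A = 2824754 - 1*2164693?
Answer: 10541838004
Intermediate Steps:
A = 660061 (A = 2824754 - 2164693 = 660061)
W = -1/6953719 (W = 1/(660061 - 7613780) = 1/(-6953719) = -1/6953719 ≈ -1.4381e-7)
g(2619)/W = -1516/(-1/6953719) = -1516*(-6953719) = 10541838004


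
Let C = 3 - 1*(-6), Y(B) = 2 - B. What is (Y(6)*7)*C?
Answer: -252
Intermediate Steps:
C = 9 (C = 3 + 6 = 9)
(Y(6)*7)*C = ((2 - 1*6)*7)*9 = ((2 - 6)*7)*9 = -4*7*9 = -28*9 = -252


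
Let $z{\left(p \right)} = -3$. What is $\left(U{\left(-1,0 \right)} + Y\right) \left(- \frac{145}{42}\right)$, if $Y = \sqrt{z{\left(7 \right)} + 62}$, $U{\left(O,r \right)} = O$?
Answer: $\frac{145}{42} - \frac{145 \sqrt{59}}{42} \approx -23.066$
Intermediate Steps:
$Y = \sqrt{59}$ ($Y = \sqrt{-3 + 62} = \sqrt{59} \approx 7.6811$)
$\left(U{\left(-1,0 \right)} + Y\right) \left(- \frac{145}{42}\right) = \left(-1 + \sqrt{59}\right) \left(- \frac{145}{42}\right) = \frac{145}{42} - \frac{145 \sqrt{59}}{42}$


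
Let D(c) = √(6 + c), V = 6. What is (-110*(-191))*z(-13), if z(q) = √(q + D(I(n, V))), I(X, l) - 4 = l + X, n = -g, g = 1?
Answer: 21010*√(-13 + √15) ≈ 63473.0*I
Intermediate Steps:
n = -1 (n = -1*1 = -1)
I(X, l) = 4 + X + l (I(X, l) = 4 + (l + X) = 4 + (X + l) = 4 + X + l)
z(q) = √(q + √15) (z(q) = √(q + √(6 + (4 - 1 + 6))) = √(q + √(6 + 9)) = √(q + √15))
(-110*(-191))*z(-13) = (-110*(-191))*√(-13 + √15) = 21010*√(-13 + √15)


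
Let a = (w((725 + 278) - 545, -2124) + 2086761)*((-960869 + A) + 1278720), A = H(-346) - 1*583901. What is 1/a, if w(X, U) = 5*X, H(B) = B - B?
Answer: -1/555792018550 ≈ -1.7992e-12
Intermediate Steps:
H(B) = 0
A = -583901 (A = 0 - 1*583901 = 0 - 583901 = -583901)
a = -555792018550 (a = (5*((725 + 278) - 545) + 2086761)*((-960869 - 583901) + 1278720) = (5*(1003 - 545) + 2086761)*(-1544770 + 1278720) = (5*458 + 2086761)*(-266050) = (2290 + 2086761)*(-266050) = 2089051*(-266050) = -555792018550)
1/a = 1/(-555792018550) = -1/555792018550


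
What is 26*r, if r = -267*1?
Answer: -6942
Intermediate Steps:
r = -267
26*r = 26*(-267) = -6942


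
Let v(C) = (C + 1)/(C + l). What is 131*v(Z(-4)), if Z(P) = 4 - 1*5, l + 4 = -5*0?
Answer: 0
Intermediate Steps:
l = -4 (l = -4 - 5*0 = -4 + 0 = -4)
Z(P) = -1 (Z(P) = 4 - 5 = -1)
v(C) = (1 + C)/(-4 + C) (v(C) = (C + 1)/(C - 4) = (1 + C)/(-4 + C))
131*v(Z(-4)) = 131*((1 - 1)/(-4 - 1)) = 131*(0/(-5)) = 131*(-1/5*0) = 131*0 = 0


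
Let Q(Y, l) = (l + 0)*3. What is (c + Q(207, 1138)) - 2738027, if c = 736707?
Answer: -1997906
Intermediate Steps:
Q(Y, l) = 3*l (Q(Y, l) = l*3 = 3*l)
(c + Q(207, 1138)) - 2738027 = (736707 + 3*1138) - 2738027 = (736707 + 3414) - 2738027 = 740121 - 2738027 = -1997906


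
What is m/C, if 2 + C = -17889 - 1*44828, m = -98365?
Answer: 98365/62719 ≈ 1.5683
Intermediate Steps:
C = -62719 (C = -2 + (-17889 - 1*44828) = -2 + (-17889 - 44828) = -2 - 62717 = -62719)
m/C = -98365/(-62719) = -98365*(-1/62719) = 98365/62719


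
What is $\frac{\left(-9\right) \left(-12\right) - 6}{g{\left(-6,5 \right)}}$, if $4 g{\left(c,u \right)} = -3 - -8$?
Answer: $\frac{408}{5} \approx 81.6$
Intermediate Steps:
$g{\left(c,u \right)} = \frac{5}{4}$ ($g{\left(c,u \right)} = \frac{-3 - -8}{4} = \frac{-3 + 8}{4} = \frac{1}{4} \cdot 5 = \frac{5}{4}$)
$\frac{\left(-9\right) \left(-12\right) - 6}{g{\left(-6,5 \right)}} = \frac{\left(-9\right) \left(-12\right) - 6}{\frac{5}{4}} = \left(108 - 6\right) \frac{4}{5} = 102 \cdot \frac{4}{5} = \frac{408}{5}$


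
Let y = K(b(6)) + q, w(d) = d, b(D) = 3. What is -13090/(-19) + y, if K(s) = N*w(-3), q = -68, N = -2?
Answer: 11912/19 ≈ 626.95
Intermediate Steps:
K(s) = 6 (K(s) = -2*(-3) = 6)
y = -62 (y = 6 - 68 = -62)
-13090/(-19) + y = -13090/(-19) - 62 = -13090*(-1)/19 - 62 = -110*(-119/19) - 62 = 13090/19 - 62 = 11912/19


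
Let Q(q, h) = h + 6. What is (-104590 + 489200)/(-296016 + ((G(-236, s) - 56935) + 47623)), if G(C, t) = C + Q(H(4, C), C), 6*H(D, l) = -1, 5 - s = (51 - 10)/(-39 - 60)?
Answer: -192305/152897 ≈ -1.2577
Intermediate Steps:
s = 536/99 (s = 5 - (51 - 10)/(-39 - 60) = 5 - 41/(-99) = 5 - 41*(-1)/99 = 5 - 1*(-41/99) = 5 + 41/99 = 536/99 ≈ 5.4141)
H(D, l) = -⅙ (H(D, l) = (⅙)*(-1) = -⅙)
Q(q, h) = 6 + h
G(C, t) = 6 + 2*C (G(C, t) = C + (6 + C) = 6 + 2*C)
(-104590 + 489200)/(-296016 + ((G(-236, s) - 56935) + 47623)) = (-104590 + 489200)/(-296016 + (((6 + 2*(-236)) - 56935) + 47623)) = 384610/(-296016 + (((6 - 472) - 56935) + 47623)) = 384610/(-296016 + ((-466 - 56935) + 47623)) = 384610/(-296016 + (-57401 + 47623)) = 384610/(-296016 - 9778) = 384610/(-305794) = 384610*(-1/305794) = -192305/152897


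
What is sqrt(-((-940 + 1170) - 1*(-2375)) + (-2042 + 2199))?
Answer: 12*I*sqrt(17) ≈ 49.477*I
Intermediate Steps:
sqrt(-((-940 + 1170) - 1*(-2375)) + (-2042 + 2199)) = sqrt(-(230 + 2375) + 157) = sqrt(-1*2605 + 157) = sqrt(-2605 + 157) = sqrt(-2448) = 12*I*sqrt(17)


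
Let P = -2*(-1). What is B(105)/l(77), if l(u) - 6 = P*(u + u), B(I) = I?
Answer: 105/314 ≈ 0.33439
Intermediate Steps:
P = 2
l(u) = 6 + 4*u (l(u) = 6 + 2*(u + u) = 6 + 2*(2*u) = 6 + 4*u)
B(105)/l(77) = 105/(6 + 4*77) = 105/(6 + 308) = 105/314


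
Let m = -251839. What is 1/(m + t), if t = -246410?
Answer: -1/498249 ≈ -2.0070e-6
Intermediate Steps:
1/(m + t) = 1/(-251839 - 246410) = 1/(-498249) = -1/498249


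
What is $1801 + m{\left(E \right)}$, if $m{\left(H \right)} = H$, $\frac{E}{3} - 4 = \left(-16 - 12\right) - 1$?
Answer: $1726$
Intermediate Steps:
$E = -75$ ($E = 12 + 3 \left(\left(-16 - 12\right) - 1\right) = 12 + 3 \left(-28 - 1\right) = 12 + 3 \left(-29\right) = 12 - 87 = -75$)
$1801 + m{\left(E \right)} = 1801 - 75 = 1726$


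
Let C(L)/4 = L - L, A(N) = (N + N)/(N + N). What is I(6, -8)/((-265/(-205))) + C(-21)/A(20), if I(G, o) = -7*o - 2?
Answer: 2214/53 ≈ 41.774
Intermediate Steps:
A(N) = 1 (A(N) = (2*N)/((2*N)) = (2*N)*(1/(2*N)) = 1)
I(G, o) = -2 - 7*o
C(L) = 0 (C(L) = 4*(L - L) = 4*0 = 0)
I(6, -8)/((-265/(-205))) + C(-21)/A(20) = (-2 - 7*(-8))/((-265/(-205))) + 0/1 = (-2 + 56)/((-265*(-1/205))) + 0*1 = 54/(53/41) + 0 = 54*(41/53) + 0 = 2214/53 + 0 = 2214/53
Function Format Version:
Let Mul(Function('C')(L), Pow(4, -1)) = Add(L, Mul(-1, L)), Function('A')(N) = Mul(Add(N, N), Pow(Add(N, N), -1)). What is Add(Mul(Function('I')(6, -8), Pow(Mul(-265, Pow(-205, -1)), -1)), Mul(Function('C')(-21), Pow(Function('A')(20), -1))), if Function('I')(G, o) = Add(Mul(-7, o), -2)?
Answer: Rational(2214, 53) ≈ 41.774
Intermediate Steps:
Function('A')(N) = 1 (Function('A')(N) = Mul(Mul(2, N), Pow(Mul(2, N), -1)) = Mul(Mul(2, N), Mul(Rational(1, 2), Pow(N, -1))) = 1)
Function('I')(G, o) = Add(-2, Mul(-7, o))
Function('C')(L) = 0 (Function('C')(L) = Mul(4, Add(L, Mul(-1, L))) = Mul(4, 0) = 0)
Add(Mul(Function('I')(6, -8), Pow(Mul(-265, Pow(-205, -1)), -1)), Mul(Function('C')(-21), Pow(Function('A')(20), -1))) = Add(Mul(Add(-2, Mul(-7, -8)), Pow(Mul(-265, Pow(-205, -1)), -1)), Mul(0, Pow(1, -1))) = Add(Mul(Add(-2, 56), Pow(Mul(-265, Rational(-1, 205)), -1)), Mul(0, 1)) = Add(Mul(54, Pow(Rational(53, 41), -1)), 0) = Add(Mul(54, Rational(41, 53)), 0) = Add(Rational(2214, 53), 0) = Rational(2214, 53)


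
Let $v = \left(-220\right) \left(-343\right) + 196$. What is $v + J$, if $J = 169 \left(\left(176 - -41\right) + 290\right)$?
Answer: $161339$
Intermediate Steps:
$v = 75656$ ($v = 75460 + 196 = 75656$)
$J = 85683$ ($J = 169 \left(\left(176 + 41\right) + 290\right) = 169 \left(217 + 290\right) = 169 \cdot 507 = 85683$)
$v + J = 75656 + 85683 = 161339$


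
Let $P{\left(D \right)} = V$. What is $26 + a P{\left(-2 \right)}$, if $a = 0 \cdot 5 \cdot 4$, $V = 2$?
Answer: $26$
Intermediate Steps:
$P{\left(D \right)} = 2$
$a = 0$ ($a = 0 \cdot 20 = 0$)
$26 + a P{\left(-2 \right)} = 26 + 0 \cdot 2 = 26 + 0 = 26$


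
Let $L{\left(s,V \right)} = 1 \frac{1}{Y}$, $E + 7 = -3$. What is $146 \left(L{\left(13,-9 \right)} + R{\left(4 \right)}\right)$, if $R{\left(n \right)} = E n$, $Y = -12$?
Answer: $- \frac{35113}{6} \approx -5852.2$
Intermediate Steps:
$E = -10$ ($E = -7 - 3 = -10$)
$R{\left(n \right)} = - 10 n$
$L{\left(s,V \right)} = - \frac{1}{12}$ ($L{\left(s,V \right)} = 1 \frac{1}{-12} = 1 \left(- \frac{1}{12}\right) = - \frac{1}{12}$)
$146 \left(L{\left(13,-9 \right)} + R{\left(4 \right)}\right) = 146 \left(- \frac{1}{12} - 40\right) = 146 \left(- \frac{481}{12}\right) = - \frac{35113}{6}$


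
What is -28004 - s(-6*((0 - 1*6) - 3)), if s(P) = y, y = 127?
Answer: -28131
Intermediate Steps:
s(P) = 127
-28004 - s(-6*((0 - 1*6) - 3)) = -28004 - 1*127 = -28004 - 127 = -28131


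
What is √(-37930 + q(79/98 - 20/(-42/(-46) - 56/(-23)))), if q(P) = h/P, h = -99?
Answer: 2*I*√3631489157/619 ≈ 194.71*I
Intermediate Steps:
q(P) = -99/P
√(-37930 + q(79/98 - 20/(-42/(-46) - 56/(-23)))) = √(-37930 - 99/(79/98 - 20/(-42/(-46) - 56/(-23)))) = √(-37930 - 99/(79*(1/98) - 20/(-42*(-1/46) - 56*(-1/23)))) = √(-37930 - 99/(79/98 - 20/(21/23 + 56/23))) = √(-37930 - 99/(79/98 - 20/77/23)) = √(-37930 - 99/(79/98 - 20*23/77)) = √(-37930 - 99/(79/98 - 460/77)) = √(-37930 - 99/(-5571/1078)) = √(-37930 - 99*(-1078/5571)) = √(-37930 + 11858/619) = √(-23466812/619) = 2*I*√3631489157/619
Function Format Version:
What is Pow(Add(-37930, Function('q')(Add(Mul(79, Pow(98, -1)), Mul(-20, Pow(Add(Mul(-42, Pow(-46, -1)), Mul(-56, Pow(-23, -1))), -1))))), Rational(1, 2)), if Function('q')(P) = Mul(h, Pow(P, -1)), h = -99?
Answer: Mul(Rational(2, 619), I, Pow(3631489157, Rational(1, 2))) ≈ Mul(194.71, I)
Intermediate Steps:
Function('q')(P) = Mul(-99, Pow(P, -1))
Pow(Add(-37930, Function('q')(Add(Mul(79, Pow(98, -1)), Mul(-20, Pow(Add(Mul(-42, Pow(-46, -1)), Mul(-56, Pow(-23, -1))), -1))))), Rational(1, 2)) = Pow(Add(-37930, Mul(-99, Pow(Add(Mul(79, Pow(98, -1)), Mul(-20, Pow(Add(Mul(-42, Pow(-46, -1)), Mul(-56, Pow(-23, -1))), -1))), -1))), Rational(1, 2)) = Pow(Add(-37930, Mul(-99, Pow(Add(Mul(79, Rational(1, 98)), Mul(-20, Pow(Add(Mul(-42, Rational(-1, 46)), Mul(-56, Rational(-1, 23))), -1))), -1))), Rational(1, 2)) = Pow(Add(-37930, Mul(-99, Pow(Add(Rational(79, 98), Mul(-20, Pow(Add(Rational(21, 23), Rational(56, 23)), -1))), -1))), Rational(1, 2)) = Pow(Add(-37930, Mul(-99, Pow(Add(Rational(79, 98), Mul(-20, Pow(Rational(77, 23), -1))), -1))), Rational(1, 2)) = Pow(Add(-37930, Mul(-99, Pow(Add(Rational(79, 98), Mul(-20, Rational(23, 77))), -1))), Rational(1, 2)) = Pow(Add(-37930, Mul(-99, Pow(Add(Rational(79, 98), Rational(-460, 77)), -1))), Rational(1, 2)) = Pow(Add(-37930, Mul(-99, Pow(Rational(-5571, 1078), -1))), Rational(1, 2)) = Pow(Add(-37930, Mul(-99, Rational(-1078, 5571))), Rational(1, 2)) = Pow(Add(-37930, Rational(11858, 619)), Rational(1, 2)) = Pow(Rational(-23466812, 619), Rational(1, 2)) = Mul(Rational(2, 619), I, Pow(3631489157, Rational(1, 2)))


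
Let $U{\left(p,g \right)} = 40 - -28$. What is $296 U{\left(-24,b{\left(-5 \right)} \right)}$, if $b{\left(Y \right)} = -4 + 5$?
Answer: $20128$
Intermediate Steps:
$b{\left(Y \right)} = 1$
$U{\left(p,g \right)} = 68$ ($U{\left(p,g \right)} = 40 + 28 = 68$)
$296 U{\left(-24,b{\left(-5 \right)} \right)} = 296 \cdot 68 = 20128$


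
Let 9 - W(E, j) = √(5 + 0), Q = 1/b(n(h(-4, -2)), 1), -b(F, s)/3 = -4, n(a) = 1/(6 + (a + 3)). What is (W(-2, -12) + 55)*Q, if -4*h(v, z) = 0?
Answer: 16/3 - √5/12 ≈ 5.1470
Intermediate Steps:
h(v, z) = 0 (h(v, z) = -¼*0 = 0)
n(a) = 1/(9 + a) (n(a) = 1/(6 + (3 + a)) = 1/(9 + a))
b(F, s) = 12 (b(F, s) = -3*(-4) = 12)
Q = 1/12 ≈ 0.083333
W(E, j) = 9 - √5 (W(E, j) = 9 - √(5 + 0) = 9 - √5)
(W(-2, -12) + 55)*Q = ((9 - √5) + 55)*(1/12) = (64 - √5)*(1/12) = 16/3 - √5/12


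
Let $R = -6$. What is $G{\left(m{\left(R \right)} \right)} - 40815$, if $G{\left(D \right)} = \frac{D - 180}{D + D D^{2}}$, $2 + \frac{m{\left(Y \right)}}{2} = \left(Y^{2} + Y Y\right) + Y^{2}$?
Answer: $- \frac{97224799267}{2382085} \approx -40815.0$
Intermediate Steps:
$m{\left(Y \right)} = -4 + 6 Y^{2}$ ($m{\left(Y \right)} = -4 + 2 \left(\left(Y^{2} + Y Y\right) + Y^{2}\right) = -4 + 2 \left(\left(Y^{2} + Y^{2}\right) + Y^{2}\right) = -4 + 2 \left(2 Y^{2} + Y^{2}\right) = -4 + 2 \cdot 3 Y^{2} = -4 + 6 Y^{2}$)
$G{\left(D \right)} = \frac{-180 + D}{D + D^{3}}$
$G{\left(m{\left(R \right)} \right)} - 40815 = \frac{-180 - \left(4 - 6 \left(-6\right)^{2}\right)}{\left(-4 + 6 \left(-6\right)^{2}\right) + \left(-4 + 6 \left(-6\right)^{2}\right)^{3}} - 40815 = \frac{-180 + \left(-4 + 6 \cdot 36\right)}{\left(-4 + 6 \cdot 36\right) + \left(-4 + 6 \cdot 36\right)^{3}} - 40815 = \frac{-180 + \left(-4 + 216\right)}{\left(-4 + 216\right) + \left(-4 + 216\right)^{3}} - 40815 = \frac{-180 + 212}{212 + 212^{3}} - 40815 = \frac{1}{212 + 9528128} \cdot 32 - 40815 = \frac{1}{9528340} \cdot 32 - 40815 = \frac{8}{2382085} - 40815 = - \frac{97224799267}{2382085}$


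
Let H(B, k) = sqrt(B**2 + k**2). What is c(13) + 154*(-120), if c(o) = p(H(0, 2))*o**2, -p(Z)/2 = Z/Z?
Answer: -18818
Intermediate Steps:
p(Z) = -2 (p(Z) = -2*Z/Z = -2*1 = -2)
c(o) = -2*o**2
c(13) + 154*(-120) = -2*13**2 + 154*(-120) = -2*169 - 18480 = -338 - 18480 = -18818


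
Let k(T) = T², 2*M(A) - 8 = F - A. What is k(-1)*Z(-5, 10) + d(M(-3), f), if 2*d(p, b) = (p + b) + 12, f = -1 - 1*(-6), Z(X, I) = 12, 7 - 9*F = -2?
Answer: 47/2 ≈ 23.500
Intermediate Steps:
F = 1 (F = 7/9 - ⅑*(-2) = 7/9 + 2/9 = 1)
f = 5 (f = -1 + 6 = 5)
M(A) = 9/2 - A/2 (M(A) = 4 + (1 - A)/2 = 4 + (½ - A/2) = 9/2 - A/2)
d(p, b) = 6 + b/2 + p/2 (d(p, b) = ((p + b) + 12)/2 = ((b + p) + 12)/2 = (12 + b + p)/2 = 6 + b/2 + p/2)
k(-1)*Z(-5, 10) + d(M(-3), f) = (-1)²*12 + (6 + (½)*5 + (9/2 - ½*(-3))/2) = 1*12 + (6 + 5/2 + (9/2 + 3/2)/2) = 12 + (6 + 5/2 + (½)*6) = 12 + (6 + 5/2 + 3) = 12 + 23/2 = 47/2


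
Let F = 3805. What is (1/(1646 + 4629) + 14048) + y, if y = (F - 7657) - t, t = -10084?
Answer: 127257001/6275 ≈ 20280.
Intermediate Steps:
y = 6232 (y = (3805 - 7657) - 1*(-10084) = -3852 + 10084 = 6232)
(1/(1646 + 4629) + 14048) + y = (1/(1646 + 4629) + 14048) + 6232 = (1/6275 + 14048) + 6232 = 88151201/6275 + 6232 = 127257001/6275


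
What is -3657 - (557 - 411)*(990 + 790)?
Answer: -263537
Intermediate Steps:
-3657 - (557 - 411)*(990 + 790) = -3657 - 146*1780 = -3657 - 1*259880 = -3657 - 259880 = -263537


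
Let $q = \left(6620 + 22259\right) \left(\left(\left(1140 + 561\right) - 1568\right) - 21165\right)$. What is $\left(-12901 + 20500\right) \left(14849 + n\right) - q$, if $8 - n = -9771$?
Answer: $794531300$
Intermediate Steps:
$n = 9779$ ($n = 8 - -9771 = 8 + 9771 = 9779$)
$q = -607383128$ ($q = 28879 \left(\left(1701 - 1568\right) - 21165\right) = 28879 \left(133 - 21165\right) = 28879 \left(-21032\right) = -607383128$)
$\left(-12901 + 20500\right) \left(14849 + n\right) - q = \left(-12901 + 20500\right) \left(14849 + 9779\right) - -607383128 = 7599 \cdot 24628 + 607383128 = 187148172 + 607383128 = 794531300$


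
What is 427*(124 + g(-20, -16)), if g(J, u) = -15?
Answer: 46543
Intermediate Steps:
427*(124 + g(-20, -16)) = 427*(124 - 15) = 427*109 = 46543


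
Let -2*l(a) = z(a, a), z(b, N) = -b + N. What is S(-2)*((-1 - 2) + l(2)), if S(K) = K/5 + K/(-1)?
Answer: -24/5 ≈ -4.8000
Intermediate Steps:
z(b, N) = N - b
l(a) = 0 (l(a) = -(a - a)/2 = -½*0 = 0)
S(K) = -4*K/5 (S(K) = K*(⅕) + K*(-1) = K/5 - K = -4*K/5)
S(-2)*((-1 - 2) + l(2)) = (-⅘*(-2))*((-1 - 2) + 0) = 8*(-3 + 0)/5 = (8/5)*(-3) = -24/5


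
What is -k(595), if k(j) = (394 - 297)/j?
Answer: -97/595 ≈ -0.16303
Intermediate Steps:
k(j) = 97/j
-k(595) = -97/595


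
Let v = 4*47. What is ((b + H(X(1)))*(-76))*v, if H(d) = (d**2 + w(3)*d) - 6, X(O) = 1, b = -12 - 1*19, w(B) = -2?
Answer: 542944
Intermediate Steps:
b = -31 (b = -12 - 19 = -31)
H(d) = -6 + d**2 - 2*d (H(d) = (d**2 - 2*d) - 6 = -6 + d**2 - 2*d)
v = 188
((b + H(X(1)))*(-76))*v = ((-31 + (-6 + 1**2 - 2*1))*(-76))*188 = ((-31 + (-6 + 1 - 2))*(-76))*188 = ((-31 - 7)*(-76))*188 = -38*(-76)*188 = 2888*188 = 542944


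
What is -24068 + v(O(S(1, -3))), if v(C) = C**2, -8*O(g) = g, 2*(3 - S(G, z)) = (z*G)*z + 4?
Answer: -6161359/256 ≈ -24068.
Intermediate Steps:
S(G, z) = 1 - G*z**2/2 (S(G, z) = 3 - ((z*G)*z + 4)/2 = 3 - ((G*z)*z + 4)/2 = 3 - (G*z**2 + 4)/2 = 3 - (4 + G*z**2)/2 = 3 + (-2 - G*z**2/2) = 1 - G*z**2/2)
O(g) = -g/8
-24068 + v(O(S(1, -3))) = -24068 + (-(1 - 1/2*1*(-3)**2)/8)**2 = -24068 + (-(1 - 1/2*1*9)/8)**2 = -24068 + (-(1 - 9/2)/8)**2 = -24068 + (-1/8*(-7/2))**2 = -24068 + (7/16)**2 = -24068 + 49/256 = -6161359/256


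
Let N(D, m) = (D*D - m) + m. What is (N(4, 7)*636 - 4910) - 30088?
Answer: -24822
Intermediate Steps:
N(D, m) = D**2 (N(D, m) = (D**2 - m) + m = D**2)
(N(4, 7)*636 - 4910) - 30088 = (4**2*636 - 4910) - 30088 = (16*636 - 4910) - 30088 = (10176 - 4910) - 30088 = 5266 - 30088 = -24822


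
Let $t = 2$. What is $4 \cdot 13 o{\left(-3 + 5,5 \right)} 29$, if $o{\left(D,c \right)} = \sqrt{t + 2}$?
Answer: $3016$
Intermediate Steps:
$o{\left(D,c \right)} = 2$ ($o{\left(D,c \right)} = \sqrt{2 + 2} = \sqrt{4} = 2$)
$4 \cdot 13 o{\left(-3 + 5,5 \right)} 29 = 4 \cdot 13 \cdot 2 \cdot 29 = 52 \cdot 2 \cdot 29 = 104 \cdot 29 = 3016$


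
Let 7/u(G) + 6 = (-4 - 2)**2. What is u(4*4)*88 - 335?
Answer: -4717/15 ≈ -314.47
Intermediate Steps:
u(G) = 7/30 (u(G) = 7/(-6 + (-4 - 2)**2) = 7/(-6 + (-6)**2) = 7/(-6 + 36) = 7/30)
u(4*4)*88 - 335 = (7/30)*88 - 335 = 308/15 - 335 = -4717/15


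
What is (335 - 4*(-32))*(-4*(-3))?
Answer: 5556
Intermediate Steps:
(335 - 4*(-32))*(-4*(-3)) = (335 - 1*(-128))*12 = (335 + 128)*12 = 463*12 = 5556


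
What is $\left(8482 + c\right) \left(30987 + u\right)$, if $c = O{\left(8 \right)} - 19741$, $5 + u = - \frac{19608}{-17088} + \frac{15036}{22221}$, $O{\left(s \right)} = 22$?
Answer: $- \frac{1836148228501387}{5273784} \approx -3.4817 \cdot 10^{8}$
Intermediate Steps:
$u = - \frac{16748857}{5273784}$ ($u = -5 + \left(- \frac{19608}{-17088} + \frac{15036}{22221}\right) = -5 + \left(\left(-19608\right) \left(- \frac{1}{17088}\right) + 15036 \cdot \frac{1}{22221}\right) = -5 + \left(\frac{817}{712} + \frac{5012}{7407}\right) = -5 + \frac{9620063}{5273784} = - \frac{16748857}{5273784} \approx -3.1759$)
$c = -19719$ ($c = 22 - 19741 = -19719$)
$\left(8482 + c\right) \left(30987 + u\right) = \left(8482 - 19719\right) \left(30987 - \frac{16748857}{5273784}\right) = \left(-11237\right) \frac{163401995951}{5273784} = - \frac{1836148228501387}{5273784}$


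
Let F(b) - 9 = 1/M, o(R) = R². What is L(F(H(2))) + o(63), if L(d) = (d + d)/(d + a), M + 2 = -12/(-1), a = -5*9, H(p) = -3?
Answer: 1424689/359 ≈ 3968.5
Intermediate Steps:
a = -45
M = 10 (M = -2 - 12/(-1) = -2 - 12*(-1) = -2 + 12 = 10)
F(b) = 91/10 (F(b) = 9 + 1/10 = 9 + ⅒ = 91/10)
L(d) = 2*d/(-45 + d) (L(d) = (d + d)/(d - 45) = (2*d)/(-45 + d) = 2*d/(-45 + d))
L(F(H(2))) + o(63) = 2*(91/10)/(-45 + 91/10) + 63² = 2*(91/10)/(-359/10) + 3969 = 2*(91/10)*(-10/359) + 3969 = -182/359 + 3969 = 1424689/359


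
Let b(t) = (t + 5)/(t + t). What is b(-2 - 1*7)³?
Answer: 8/729 ≈ 0.010974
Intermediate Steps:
b(t) = (5 + t)/(2*t) (b(t) = (5 + t)/((2*t)) = (5 + t)*(1/(2*t)) = (5 + t)/(2*t))
b(-2 - 1*7)³ = ((5 + (-2 - 1*7))/(2*(-2 - 1*7)))³ = ((5 + (-2 - 7))/(2*(-2 - 7)))³ = ((½)*(5 - 9)/(-9))³ = ((½)*(-⅑)*(-4))³ = (2/9)³ = 8/729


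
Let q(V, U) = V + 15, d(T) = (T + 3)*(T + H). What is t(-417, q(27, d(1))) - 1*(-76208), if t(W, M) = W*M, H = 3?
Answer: 58694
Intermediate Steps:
d(T) = (3 + T)² (d(T) = (T + 3)*(T + 3) = (3 + T)*(3 + T) = (3 + T)²)
q(V, U) = 15 + V
t(W, M) = M*W
t(-417, q(27, d(1))) - 1*(-76208) = (15 + 27)*(-417) - 1*(-76208) = 42*(-417) + 76208 = -17514 + 76208 = 58694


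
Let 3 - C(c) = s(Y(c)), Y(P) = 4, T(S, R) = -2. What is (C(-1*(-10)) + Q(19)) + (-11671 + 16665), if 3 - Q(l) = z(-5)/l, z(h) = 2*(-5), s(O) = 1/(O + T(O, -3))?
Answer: 190001/38 ≈ 5000.0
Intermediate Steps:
s(O) = 1/(-2 + O) (s(O) = 1/(O - 2) = 1/(-2 + O))
C(c) = 5/2 (C(c) = 3 - 1/(-2 + 4) = 3 - 1/2 = 3 - 1*½ = 3 - ½ = 5/2)
z(h) = -10
Q(l) = 3 + 10/l (Q(l) = 3 - (-10)/l = 3 + 10/l)
(C(-1*(-10)) + Q(19)) + (-11671 + 16665) = (5/2 + (3 + 10/19)) + (-11671 + 16665) = (5/2 + (3 + 10*(1/19))) + 4994 = (5/2 + (3 + 10/19)) + 4994 = (5/2 + 67/19) + 4994 = 229/38 + 4994 = 190001/38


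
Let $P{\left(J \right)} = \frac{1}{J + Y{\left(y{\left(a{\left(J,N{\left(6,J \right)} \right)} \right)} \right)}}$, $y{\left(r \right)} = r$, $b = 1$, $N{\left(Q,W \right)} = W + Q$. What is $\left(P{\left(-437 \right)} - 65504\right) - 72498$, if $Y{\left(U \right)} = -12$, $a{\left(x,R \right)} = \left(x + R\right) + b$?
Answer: $- \frac{61962899}{449} \approx -1.38 \cdot 10^{5}$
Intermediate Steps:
$N{\left(Q,W \right)} = Q + W$
$a{\left(x,R \right)} = 1 + R + x$ ($a{\left(x,R \right)} = \left(x + R\right) + 1 = \left(R + x\right) + 1 = 1 + R + x$)
$P{\left(J \right)} = \frac{1}{-12 + J}$ ($P{\left(J \right)} = \frac{1}{J - 12} = \frac{1}{-12 + J}$)
$\left(P{\left(-437 \right)} - 65504\right) - 72498 = \left(\frac{1}{-12 - 437} - 65504\right) - 72498 = \left(\frac{1}{-449} - 65504\right) - 72498 = \left(- \frac{1}{449} - 65504\right) - 72498 = - \frac{29411297}{449} - 72498 = - \frac{61962899}{449}$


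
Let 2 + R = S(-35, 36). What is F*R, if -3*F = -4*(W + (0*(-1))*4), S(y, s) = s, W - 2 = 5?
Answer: 952/3 ≈ 317.33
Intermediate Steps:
W = 7 (W = 2 + 5 = 7)
R = 34 (R = -2 + 36 = 34)
F = 28/3 (F = -(-4)*(7 + (0*(-1))*4)/3 = -(-4)*(7 + 0*4)/3 = -(-4)*(7 + 0)/3 = -(-4)*7/3 = -⅓*(-28) = 28/3 ≈ 9.3333)
F*R = (28/3)*34 = 952/3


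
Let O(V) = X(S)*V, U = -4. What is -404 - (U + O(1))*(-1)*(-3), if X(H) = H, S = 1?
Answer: -395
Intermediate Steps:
O(V) = V (O(V) = 1*V = V)
-404 - (U + O(1))*(-1)*(-3) = -404 - (-4 + 1)*(-1)*(-3) = -404 - (-3*(-1))*(-3) = -404 - 3*(-3) = -404 - 1*(-9) = -404 + 9 = -395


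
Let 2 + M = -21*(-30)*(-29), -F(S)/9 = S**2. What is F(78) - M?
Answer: -36484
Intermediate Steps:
F(S) = -9*S**2
M = -18272 (M = -2 - 21*(-30)*(-29) = -2 + 630*(-29) = -2 - 18270 = -18272)
F(78) - M = -9*78**2 - 1*(-18272) = -9*6084 + 18272 = -54756 + 18272 = -36484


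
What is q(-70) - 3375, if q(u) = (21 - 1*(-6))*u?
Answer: -5265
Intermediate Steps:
q(u) = 27*u (q(u) = (21 + 6)*u = 27*u)
q(-70) - 3375 = 27*(-70) - 3375 = -1890 - 3375 = -5265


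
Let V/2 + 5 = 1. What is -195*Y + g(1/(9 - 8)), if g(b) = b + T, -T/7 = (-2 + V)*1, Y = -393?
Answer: 76706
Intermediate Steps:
V = -8 (V = -10 + 2*1 = -10 + 2 = -8)
T = 70 (T = -7*(-2 - 8) = -(-70) = -7*(-10) = 70)
g(b) = 70 + b (g(b) = b + 70 = 70 + b)
-195*Y + g(1/(9 - 8)) = -195*(-393) + (70 + 1/(9 - 8)) = 76635 + (70 + 1/1) = 76635 + (70 + 1) = 76635 + 71 = 76706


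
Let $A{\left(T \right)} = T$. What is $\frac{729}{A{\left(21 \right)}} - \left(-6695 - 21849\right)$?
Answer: $\frac{200051}{7} \approx 28579.0$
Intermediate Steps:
$\frac{729}{A{\left(21 \right)}} - \left(-6695 - 21849\right) = \frac{729}{21} - \left(-6695 - 21849\right) = 729 \cdot \frac{1}{21} - -28544 = \frac{243}{7} + 28544 = \frac{200051}{7}$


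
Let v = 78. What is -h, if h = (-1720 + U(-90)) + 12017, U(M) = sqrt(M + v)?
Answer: -10297 - 2*I*sqrt(3) ≈ -10297.0 - 3.4641*I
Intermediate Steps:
U(M) = sqrt(78 + M) (U(M) = sqrt(M + 78) = sqrt(78 + M))
h = 10297 + 2*I*sqrt(3) (h = (-1720 + sqrt(78 - 90)) + 12017 = (-1720 + sqrt(-12)) + 12017 = (-1720 + 2*I*sqrt(3)) + 12017 = 10297 + 2*I*sqrt(3) ≈ 10297.0 + 3.4641*I)
-h = -(10297 + 2*I*sqrt(3)) = -10297 - 2*I*sqrt(3)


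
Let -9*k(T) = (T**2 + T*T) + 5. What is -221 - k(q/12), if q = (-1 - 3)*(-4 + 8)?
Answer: -17824/81 ≈ -220.05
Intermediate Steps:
q = -16 (q = -4*4 = -16)
k(T) = -5/9 - 2*T**2/9 (k(T) = -((T**2 + T*T) + 5)/9 = -((T**2 + T**2) + 5)/9 = -(2*T**2 + 5)/9 = -(5 + 2*T**2)/9 = -5/9 - 2*T**2/9)
-221 - k(q/12) = -221 - (-5/9 - 2*(-16/12)**2/9) = -221 - (-5/9 - 2*(-16*1/12)**2/9) = -221 - (-5/9 - 2*(-4/3)**2/9) = -221 - (-5/9 - 2/9*16/9) = -221 - (-5/9 - 32/81) = -221 - 1*(-77/81) = -221 + 77/81 = -17824/81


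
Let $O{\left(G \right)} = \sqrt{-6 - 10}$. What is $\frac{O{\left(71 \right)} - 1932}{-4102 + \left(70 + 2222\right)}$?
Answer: $\frac{966}{905} - \frac{2 i}{905} \approx 1.0674 - 0.0022099 i$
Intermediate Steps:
$O{\left(G \right)} = 4 i$ ($O{\left(G \right)} = \sqrt{-16} = 4 i$)
$\frac{O{\left(71 \right)} - 1932}{-4102 + \left(70 + 2222\right)} = \frac{4 i - 1932}{-4102 + \left(70 + 2222\right)} = \frac{-1932 + 4 i}{-4102 + 2292} = \frac{-1932 + 4 i}{-1810} = \left(-1932 + 4 i\right) \left(- \frac{1}{1810}\right) = \frac{966}{905} - \frac{2 i}{905}$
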